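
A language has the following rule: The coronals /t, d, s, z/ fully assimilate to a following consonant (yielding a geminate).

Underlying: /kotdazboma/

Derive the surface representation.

/t/ before /d/ → [d] (total assimilation)
/z/ before /b/ → [b] (total assimilation)

[koddabboma]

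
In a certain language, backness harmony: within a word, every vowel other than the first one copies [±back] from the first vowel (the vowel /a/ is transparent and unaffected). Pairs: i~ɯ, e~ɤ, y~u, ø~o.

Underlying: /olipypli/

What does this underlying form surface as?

[olɯpuplɯ]

/i/ harmonizes with /o/ ([+back]) → [ɯ]
/y/ harmonizes with /o/ ([+back]) → [u]
/i/ harmonizes with /o/ ([+back]) → [ɯ]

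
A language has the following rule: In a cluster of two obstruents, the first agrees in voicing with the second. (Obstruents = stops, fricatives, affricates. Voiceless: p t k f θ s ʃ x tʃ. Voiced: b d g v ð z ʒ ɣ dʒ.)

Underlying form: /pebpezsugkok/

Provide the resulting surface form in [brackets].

[peppessukkok]

/b/ before /p/ (voiceless) → [p]
/z/ before /s/ (voiceless) → [s]
/g/ before /k/ (voiceless) → [k]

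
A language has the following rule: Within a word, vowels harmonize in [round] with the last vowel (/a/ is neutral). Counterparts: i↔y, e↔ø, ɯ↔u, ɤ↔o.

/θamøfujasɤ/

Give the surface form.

/ø/ harmonizes with /ɤ/ ([-round]) → [e]
/u/ harmonizes with /ɤ/ ([-round]) → [ɯ]

[θamefɯjasɤ]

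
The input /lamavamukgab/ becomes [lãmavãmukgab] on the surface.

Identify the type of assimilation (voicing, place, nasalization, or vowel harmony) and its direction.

nasalization, regressive

/a/→[ã] /a/→[ã].
Each target copies a feature from the following segment, so the direction is regressive.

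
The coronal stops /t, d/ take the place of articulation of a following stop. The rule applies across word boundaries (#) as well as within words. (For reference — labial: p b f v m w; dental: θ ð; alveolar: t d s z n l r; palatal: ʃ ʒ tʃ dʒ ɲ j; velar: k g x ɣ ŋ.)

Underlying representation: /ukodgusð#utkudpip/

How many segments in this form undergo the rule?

/d/ before /g/ (velar) → [g]
/t/ before /k/ (velar) → [k]
/d/ before /p/ (labial) → [b]
3 segments change.

3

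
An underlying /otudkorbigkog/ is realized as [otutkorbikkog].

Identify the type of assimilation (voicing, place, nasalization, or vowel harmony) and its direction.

voicing assimilation, regressive

/d/→[t] /g/→[k].
Each target copies a feature from the following segment, so the direction is regressive.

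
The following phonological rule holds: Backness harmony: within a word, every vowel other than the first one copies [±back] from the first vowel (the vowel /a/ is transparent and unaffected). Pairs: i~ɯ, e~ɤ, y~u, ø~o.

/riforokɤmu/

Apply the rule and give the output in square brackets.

[riførøkemy]

/o/ harmonizes with /i/ ([-back]) → [ø]
/o/ harmonizes with /i/ ([-back]) → [ø]
/ɤ/ harmonizes with /i/ ([-back]) → [e]
/u/ harmonizes with /i/ ([-back]) → [y]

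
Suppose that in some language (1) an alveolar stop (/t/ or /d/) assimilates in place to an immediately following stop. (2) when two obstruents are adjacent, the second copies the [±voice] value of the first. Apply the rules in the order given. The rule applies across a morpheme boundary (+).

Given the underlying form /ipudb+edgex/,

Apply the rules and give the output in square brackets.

Rule 1: /d/ before /b/ (labial) → [b]
Rule 1: /d/ before /g/ (velar) → [g]
After rule 1: ipubb+eggex
Rule 2: no segment meets the rule's conditions; no change.

[ipubb+eggex]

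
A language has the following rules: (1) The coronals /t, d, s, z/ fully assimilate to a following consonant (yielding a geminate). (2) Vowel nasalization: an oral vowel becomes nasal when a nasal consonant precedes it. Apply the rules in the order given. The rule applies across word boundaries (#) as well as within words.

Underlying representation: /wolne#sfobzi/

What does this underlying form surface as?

Rule 1: /s/ before /f/ → [f] (total assimilation)
After rule 1: wolne#ffobzi
Rule 2: /e/ after nasal /n/ → [ẽ]

[wolnẽ#ffobzi]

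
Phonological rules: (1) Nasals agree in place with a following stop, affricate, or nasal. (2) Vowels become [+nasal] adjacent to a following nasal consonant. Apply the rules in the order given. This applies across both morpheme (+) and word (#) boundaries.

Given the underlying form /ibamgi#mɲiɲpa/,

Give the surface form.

Rule 1: /m/ before /g/ (velar) → [ŋ]
Rule 1: /m/ before /ɲ/ (palatal) → [ɲ]
Rule 1: /ɲ/ before /p/ (labial) → [m]
After rule 1: ibaŋgi#ɲɲimpa
Rule 2: /a/ before nasal /ŋ/ → [ã]
Rule 2: /i/ before nasal /ɲ/ → [ĩ]
Rule 2: /i/ before nasal /m/ → [ĩ]

[ibãŋgĩ#ɲɲĩmpa]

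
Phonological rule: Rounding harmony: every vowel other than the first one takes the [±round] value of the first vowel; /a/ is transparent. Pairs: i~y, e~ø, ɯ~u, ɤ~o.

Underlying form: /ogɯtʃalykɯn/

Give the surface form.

/ɯ/ harmonizes with /o/ ([+round]) → [u]
/ɯ/ harmonizes with /o/ ([+round]) → [u]

[ogutʃalykun]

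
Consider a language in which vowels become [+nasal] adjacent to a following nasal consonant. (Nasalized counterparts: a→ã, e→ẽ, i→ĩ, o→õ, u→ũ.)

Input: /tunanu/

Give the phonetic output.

[tũnãnu]

/u/ before nasal /n/ → [ũ]
/a/ before nasal /n/ → [ã]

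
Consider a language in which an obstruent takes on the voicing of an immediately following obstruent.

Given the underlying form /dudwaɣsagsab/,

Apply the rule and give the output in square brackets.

[dudwaxsaksab]

/ɣ/ before /s/ (voiceless) → [x]
/g/ before /s/ (voiceless) → [k]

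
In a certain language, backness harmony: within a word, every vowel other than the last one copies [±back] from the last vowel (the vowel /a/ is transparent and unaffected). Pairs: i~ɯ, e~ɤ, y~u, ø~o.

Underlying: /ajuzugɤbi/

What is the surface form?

[ajyzygebi]

/u/ harmonizes with /i/ ([-back]) → [y]
/u/ harmonizes with /i/ ([-back]) → [y]
/ɤ/ harmonizes with /i/ ([-back]) → [e]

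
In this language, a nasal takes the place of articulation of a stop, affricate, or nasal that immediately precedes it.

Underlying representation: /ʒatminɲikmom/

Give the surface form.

[ʒatninnikŋom]

/m/ after /t/ (alveolar) → [n]
/ɲ/ after /n/ (alveolar) → [n]
/m/ after /k/ (velar) → [ŋ]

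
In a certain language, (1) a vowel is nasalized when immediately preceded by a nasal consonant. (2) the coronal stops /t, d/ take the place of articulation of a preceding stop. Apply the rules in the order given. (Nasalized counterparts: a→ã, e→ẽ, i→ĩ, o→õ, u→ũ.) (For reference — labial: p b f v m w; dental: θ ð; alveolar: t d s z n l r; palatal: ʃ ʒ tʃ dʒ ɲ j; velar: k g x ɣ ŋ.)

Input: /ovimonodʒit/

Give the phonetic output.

Rule 1: /o/ after nasal /m/ → [õ]
Rule 1: /o/ after nasal /n/ → [õ]
After rule 1: ovimõnõdʒit
Rule 2: no segment meets the rule's conditions; no change.

[ovimõnõdʒit]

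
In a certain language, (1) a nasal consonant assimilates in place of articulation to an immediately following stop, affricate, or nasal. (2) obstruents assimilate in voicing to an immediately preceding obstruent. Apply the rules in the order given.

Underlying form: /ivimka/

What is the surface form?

Rule 1: /m/ before /k/ (velar) → [ŋ]
After rule 1: iviŋka
Rule 2: no segment meets the rule's conditions; no change.

[iviŋka]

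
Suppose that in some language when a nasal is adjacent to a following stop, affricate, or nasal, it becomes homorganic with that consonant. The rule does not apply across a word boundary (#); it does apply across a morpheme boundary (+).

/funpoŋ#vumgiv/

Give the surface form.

[fumpoŋ#vuŋgiv]

/n/ before /p/ (labial) → [m]
/m/ before /g/ (velar) → [ŋ]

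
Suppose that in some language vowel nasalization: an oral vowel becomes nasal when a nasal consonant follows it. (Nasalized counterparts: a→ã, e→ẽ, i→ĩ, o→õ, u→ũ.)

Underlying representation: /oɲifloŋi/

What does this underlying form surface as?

/o/ before nasal /ɲ/ → [õ]
/o/ before nasal /ŋ/ → [õ]

[õɲiflõŋi]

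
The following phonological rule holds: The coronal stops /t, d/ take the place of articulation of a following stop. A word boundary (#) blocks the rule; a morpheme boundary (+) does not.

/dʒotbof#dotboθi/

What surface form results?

/t/ before /b/ (labial) → [p]
/t/ before /b/ (labial) → [p]

[dʒopbof#dopboθi]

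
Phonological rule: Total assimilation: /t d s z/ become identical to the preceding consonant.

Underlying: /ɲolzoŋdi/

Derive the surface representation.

[ɲolloŋŋi]

/z/ after /l/ → [l] (total assimilation)
/d/ after /ŋ/ → [ŋ] (total assimilation)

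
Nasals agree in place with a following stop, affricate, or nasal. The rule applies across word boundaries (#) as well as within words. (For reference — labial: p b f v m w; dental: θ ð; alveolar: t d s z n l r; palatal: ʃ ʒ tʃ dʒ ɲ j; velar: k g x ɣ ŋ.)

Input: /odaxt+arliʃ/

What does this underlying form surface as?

[odaxt+arliʃ]

no segment meets the rule's conditions; no change.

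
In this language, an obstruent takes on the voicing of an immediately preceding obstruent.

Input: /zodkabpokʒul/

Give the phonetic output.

/k/ after /d/ (voiced) → [g]
/p/ after /b/ (voiced) → [b]
/ʒ/ after /k/ (voiceless) → [ʃ]

[zodgabbokʃul]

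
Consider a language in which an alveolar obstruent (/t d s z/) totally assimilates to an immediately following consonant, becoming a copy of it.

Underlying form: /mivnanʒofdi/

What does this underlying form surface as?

no segment meets the rule's conditions; no change.

[mivnanʒofdi]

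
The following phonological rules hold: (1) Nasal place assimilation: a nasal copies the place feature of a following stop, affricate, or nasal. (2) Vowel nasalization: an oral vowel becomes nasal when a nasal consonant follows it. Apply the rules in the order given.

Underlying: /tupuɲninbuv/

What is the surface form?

[tupũnnĩmbuv]

Rule 1: /ɲ/ before /n/ (alveolar) → [n]
Rule 1: /n/ before /b/ (labial) → [m]
After rule 1: tupunnimbuv
Rule 2: /u/ before nasal /n/ → [ũ]
Rule 2: /i/ before nasal /m/ → [ĩ]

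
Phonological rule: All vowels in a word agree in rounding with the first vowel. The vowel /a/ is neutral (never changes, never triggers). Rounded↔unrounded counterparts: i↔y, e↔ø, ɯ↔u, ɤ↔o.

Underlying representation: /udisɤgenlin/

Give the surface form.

/i/ harmonizes with /u/ ([+round]) → [y]
/ɤ/ harmonizes with /u/ ([+round]) → [o]
/e/ harmonizes with /u/ ([+round]) → [ø]
/i/ harmonizes with /u/ ([+round]) → [y]

[udysogønlyn]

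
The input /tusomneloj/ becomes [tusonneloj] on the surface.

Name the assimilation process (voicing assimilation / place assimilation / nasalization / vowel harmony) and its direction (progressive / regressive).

place assimilation, regressive

/m/→[n].
Each target copies a feature from the following segment, so the direction is regressive.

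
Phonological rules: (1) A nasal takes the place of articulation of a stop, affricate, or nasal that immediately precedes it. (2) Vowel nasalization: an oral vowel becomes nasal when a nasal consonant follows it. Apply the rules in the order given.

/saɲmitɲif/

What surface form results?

Rule 1: /m/ after /ɲ/ (palatal) → [ɲ]
Rule 1: /ɲ/ after /t/ (alveolar) → [n]
After rule 1: saɲɲitnif
Rule 2: /a/ before nasal /ɲ/ → [ã]

[sãɲɲitnif]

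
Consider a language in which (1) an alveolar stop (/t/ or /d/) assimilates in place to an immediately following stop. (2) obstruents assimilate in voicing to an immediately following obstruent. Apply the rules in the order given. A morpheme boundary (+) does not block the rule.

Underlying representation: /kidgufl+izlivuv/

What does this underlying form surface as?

Rule 1: /d/ before /g/ (velar) → [g]
After rule 1: kiggufl+izlivuv
Rule 2: no segment meets the rule's conditions; no change.

[kiggufl+izlivuv]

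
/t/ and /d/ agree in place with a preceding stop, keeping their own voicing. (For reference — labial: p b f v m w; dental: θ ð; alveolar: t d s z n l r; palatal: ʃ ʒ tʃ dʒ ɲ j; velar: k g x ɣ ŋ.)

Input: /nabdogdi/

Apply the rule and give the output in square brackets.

/d/ after /b/ (labial) → [b]
/d/ after /g/ (velar) → [g]

[nabboggi]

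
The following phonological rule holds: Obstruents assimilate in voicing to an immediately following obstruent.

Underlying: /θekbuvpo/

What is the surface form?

[θegbufpo]

/k/ before /b/ (voiced) → [g]
/v/ before /p/ (voiceless) → [f]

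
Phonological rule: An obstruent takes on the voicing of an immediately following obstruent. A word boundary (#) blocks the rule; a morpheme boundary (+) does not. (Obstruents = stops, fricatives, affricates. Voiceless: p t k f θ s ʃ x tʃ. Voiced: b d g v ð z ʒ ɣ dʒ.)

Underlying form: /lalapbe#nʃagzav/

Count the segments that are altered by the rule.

/p/ before /b/ (voiced) → [b]
1 segment changes.

1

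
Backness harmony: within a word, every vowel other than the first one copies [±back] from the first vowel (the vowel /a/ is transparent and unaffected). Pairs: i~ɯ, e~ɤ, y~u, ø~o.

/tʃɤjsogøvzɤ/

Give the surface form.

[tʃɤjsogovzɤ]

/ø/ harmonizes with /ɤ/ ([+back]) → [o]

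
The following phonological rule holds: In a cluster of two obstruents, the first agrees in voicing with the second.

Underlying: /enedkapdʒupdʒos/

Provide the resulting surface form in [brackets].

/d/ before /k/ (voiceless) → [t]
/p/ before /dʒ/ (voiced) → [b]
/p/ before /dʒ/ (voiced) → [b]

[enetkabdʒubdʒos]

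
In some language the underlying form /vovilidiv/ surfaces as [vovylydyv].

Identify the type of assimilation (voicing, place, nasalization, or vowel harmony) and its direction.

/i/→[y] /i/→[y] /i/→[y].
Vowels agree with the first vowel, so the harmony is progressive.

vowel harmony, progressive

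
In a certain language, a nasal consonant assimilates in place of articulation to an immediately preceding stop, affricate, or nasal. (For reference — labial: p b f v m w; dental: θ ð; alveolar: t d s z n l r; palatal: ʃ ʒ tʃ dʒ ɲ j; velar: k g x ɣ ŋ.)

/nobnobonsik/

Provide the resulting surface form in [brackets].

/n/ after /b/ (labial) → [m]

[nobmobonsik]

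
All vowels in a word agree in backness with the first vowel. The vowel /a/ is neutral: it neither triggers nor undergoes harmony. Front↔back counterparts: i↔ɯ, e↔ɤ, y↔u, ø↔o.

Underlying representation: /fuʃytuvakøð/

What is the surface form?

/y/ harmonizes with /u/ ([+back]) → [u]
/ø/ harmonizes with /u/ ([+back]) → [o]

[fuʃutuvakoð]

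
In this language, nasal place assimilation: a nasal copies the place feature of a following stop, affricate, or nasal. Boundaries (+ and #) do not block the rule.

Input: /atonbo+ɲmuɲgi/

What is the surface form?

[atombo+mmuŋgi]

/n/ before /b/ (labial) → [m]
/ɲ/ before /m/ (labial) → [m]
/ɲ/ before /g/ (velar) → [ŋ]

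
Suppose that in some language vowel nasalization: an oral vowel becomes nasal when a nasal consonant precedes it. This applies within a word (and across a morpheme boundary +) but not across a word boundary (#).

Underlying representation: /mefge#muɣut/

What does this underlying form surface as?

[mẽfge#mũɣut]

/e/ after nasal /m/ → [ẽ]
/u/ after nasal /m/ → [ũ]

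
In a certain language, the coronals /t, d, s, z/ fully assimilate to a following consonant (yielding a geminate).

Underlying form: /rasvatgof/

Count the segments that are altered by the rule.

/s/ before /v/ → [v] (total assimilation)
/t/ before /g/ → [g] (total assimilation)
2 segments change.

2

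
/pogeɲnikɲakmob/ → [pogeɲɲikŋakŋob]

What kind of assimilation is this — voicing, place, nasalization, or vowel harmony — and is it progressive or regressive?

/n/→[ɲ] /ɲ/→[ŋ] /m/→[ŋ].
Each target copies a feature from the preceding segment, so the direction is progressive.

place assimilation, progressive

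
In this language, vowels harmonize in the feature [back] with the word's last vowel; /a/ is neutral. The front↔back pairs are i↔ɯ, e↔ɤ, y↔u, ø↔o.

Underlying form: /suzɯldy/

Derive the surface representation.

/u/ harmonizes with /y/ ([-back]) → [y]
/ɯ/ harmonizes with /y/ ([-back]) → [i]

[syzildy]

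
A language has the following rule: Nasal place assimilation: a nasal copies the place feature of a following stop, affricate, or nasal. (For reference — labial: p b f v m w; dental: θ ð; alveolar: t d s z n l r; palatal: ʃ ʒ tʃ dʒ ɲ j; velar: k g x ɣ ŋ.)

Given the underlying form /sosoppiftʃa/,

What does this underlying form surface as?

no segment meets the rule's conditions; no change.

[sosoppiftʃa]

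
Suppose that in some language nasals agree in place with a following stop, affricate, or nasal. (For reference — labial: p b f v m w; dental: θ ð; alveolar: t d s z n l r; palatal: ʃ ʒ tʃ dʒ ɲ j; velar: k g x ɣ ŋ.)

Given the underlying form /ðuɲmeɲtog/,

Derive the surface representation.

[ðummentog]

/ɲ/ before /m/ (labial) → [m]
/ɲ/ before /t/ (alveolar) → [n]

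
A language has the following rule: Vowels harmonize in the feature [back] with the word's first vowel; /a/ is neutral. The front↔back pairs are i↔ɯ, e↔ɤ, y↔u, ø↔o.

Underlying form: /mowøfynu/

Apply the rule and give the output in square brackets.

/ø/ harmonizes with /o/ ([+back]) → [o]
/y/ harmonizes with /o/ ([+back]) → [u]

[mowofunu]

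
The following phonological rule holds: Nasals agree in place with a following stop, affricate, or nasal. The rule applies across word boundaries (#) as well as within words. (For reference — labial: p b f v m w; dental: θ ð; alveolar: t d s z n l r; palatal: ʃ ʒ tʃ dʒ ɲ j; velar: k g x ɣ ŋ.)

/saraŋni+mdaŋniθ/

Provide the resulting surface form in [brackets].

/ŋ/ before /n/ (alveolar) → [n]
/m/ before /d/ (alveolar) → [n]
/ŋ/ before /n/ (alveolar) → [n]

[saranni+ndanniθ]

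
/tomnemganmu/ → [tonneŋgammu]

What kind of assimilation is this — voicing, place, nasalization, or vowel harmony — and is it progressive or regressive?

/m/→[n] /m/→[ŋ] /n/→[m].
Each target copies a feature from the following segment, so the direction is regressive.

place assimilation, regressive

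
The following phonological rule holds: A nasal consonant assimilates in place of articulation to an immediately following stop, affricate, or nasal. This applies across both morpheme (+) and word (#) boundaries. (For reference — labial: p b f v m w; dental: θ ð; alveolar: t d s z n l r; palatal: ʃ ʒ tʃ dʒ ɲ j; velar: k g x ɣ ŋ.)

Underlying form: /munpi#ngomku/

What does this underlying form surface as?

[mumpi#ŋgoŋku]

/n/ before /p/ (labial) → [m]
/n/ before /g/ (velar) → [ŋ]
/m/ before /k/ (velar) → [ŋ]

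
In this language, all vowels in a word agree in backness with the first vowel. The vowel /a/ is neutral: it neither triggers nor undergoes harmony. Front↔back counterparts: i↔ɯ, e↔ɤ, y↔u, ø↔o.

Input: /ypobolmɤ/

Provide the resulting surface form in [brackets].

[ypøbølme]

/o/ harmonizes with /y/ ([-back]) → [ø]
/o/ harmonizes with /y/ ([-back]) → [ø]
/ɤ/ harmonizes with /y/ ([-back]) → [e]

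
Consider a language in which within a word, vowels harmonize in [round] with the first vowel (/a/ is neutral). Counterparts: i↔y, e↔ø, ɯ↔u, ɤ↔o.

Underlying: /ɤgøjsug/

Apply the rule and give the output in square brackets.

/ø/ harmonizes with /ɤ/ ([-round]) → [e]
/u/ harmonizes with /ɤ/ ([-round]) → [ɯ]

[ɤgejsɯg]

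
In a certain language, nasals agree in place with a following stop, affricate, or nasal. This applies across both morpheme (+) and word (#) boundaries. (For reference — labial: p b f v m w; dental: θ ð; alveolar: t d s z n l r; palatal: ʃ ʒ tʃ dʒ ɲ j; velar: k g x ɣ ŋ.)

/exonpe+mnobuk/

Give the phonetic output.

[exompe+nnobuk]

/n/ before /p/ (labial) → [m]
/m/ before /n/ (alveolar) → [n]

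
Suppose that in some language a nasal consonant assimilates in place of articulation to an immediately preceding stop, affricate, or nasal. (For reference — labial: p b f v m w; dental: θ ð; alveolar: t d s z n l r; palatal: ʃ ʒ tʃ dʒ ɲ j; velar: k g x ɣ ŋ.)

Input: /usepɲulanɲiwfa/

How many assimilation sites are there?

/ɲ/ after /p/ (labial) → [m]
/ɲ/ after /n/ (alveolar) → [n]
2 segments change.

2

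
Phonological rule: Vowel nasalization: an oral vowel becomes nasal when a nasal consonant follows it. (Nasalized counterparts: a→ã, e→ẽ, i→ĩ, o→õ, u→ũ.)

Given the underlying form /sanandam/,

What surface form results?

[sãnãndãm]

/a/ before nasal /n/ → [ã]
/a/ before nasal /n/ → [ã]
/a/ before nasal /m/ → [ã]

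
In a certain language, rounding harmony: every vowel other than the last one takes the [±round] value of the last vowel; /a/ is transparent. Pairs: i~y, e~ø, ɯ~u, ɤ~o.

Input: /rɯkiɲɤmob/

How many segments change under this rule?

3

/ɯ/ harmonizes with /o/ ([+round]) → [u]
/i/ harmonizes with /o/ ([+round]) → [y]
/ɤ/ harmonizes with /o/ ([+round]) → [o]
3 segments change.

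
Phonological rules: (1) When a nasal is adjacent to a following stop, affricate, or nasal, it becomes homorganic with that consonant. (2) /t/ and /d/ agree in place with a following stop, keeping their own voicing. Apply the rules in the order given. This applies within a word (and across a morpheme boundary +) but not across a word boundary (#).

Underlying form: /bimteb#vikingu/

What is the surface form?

Rule 1: /m/ before /t/ (alveolar) → [n]
Rule 1: /n/ before /g/ (velar) → [ŋ]
After rule 1: binteb#vikiŋgu
Rule 2: no segment meets the rule's conditions; no change.

[binteb#vikiŋgu]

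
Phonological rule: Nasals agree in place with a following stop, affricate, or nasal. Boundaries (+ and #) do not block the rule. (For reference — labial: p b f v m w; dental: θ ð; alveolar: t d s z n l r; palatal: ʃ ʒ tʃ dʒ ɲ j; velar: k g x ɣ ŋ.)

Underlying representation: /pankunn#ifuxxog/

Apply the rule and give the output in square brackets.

[paŋkunn#ifuxxog]

/n/ before /k/ (velar) → [ŋ]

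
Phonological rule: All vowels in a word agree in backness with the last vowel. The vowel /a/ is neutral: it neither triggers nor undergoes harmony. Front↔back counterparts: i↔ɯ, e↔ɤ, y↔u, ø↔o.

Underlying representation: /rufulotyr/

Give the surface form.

[ryfyløtyr]

/u/ harmonizes with /y/ ([-back]) → [y]
/u/ harmonizes with /y/ ([-back]) → [y]
/o/ harmonizes with /y/ ([-back]) → [ø]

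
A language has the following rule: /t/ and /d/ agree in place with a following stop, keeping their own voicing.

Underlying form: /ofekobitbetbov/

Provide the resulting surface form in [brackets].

[ofekobipbepbov]

/t/ before /b/ (labial) → [p]
/t/ before /b/ (labial) → [p]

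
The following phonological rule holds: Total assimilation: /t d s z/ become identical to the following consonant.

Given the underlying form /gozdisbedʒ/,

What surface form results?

/z/ before /d/ → [d] (total assimilation)
/s/ before /b/ → [b] (total assimilation)

[goddibbedʒ]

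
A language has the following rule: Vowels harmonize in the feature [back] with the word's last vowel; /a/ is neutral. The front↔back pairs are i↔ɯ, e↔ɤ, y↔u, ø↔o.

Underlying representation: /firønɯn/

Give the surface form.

[fɯronɯn]

/i/ harmonizes with /ɯ/ ([+back]) → [ɯ]
/ø/ harmonizes with /ɯ/ ([+back]) → [o]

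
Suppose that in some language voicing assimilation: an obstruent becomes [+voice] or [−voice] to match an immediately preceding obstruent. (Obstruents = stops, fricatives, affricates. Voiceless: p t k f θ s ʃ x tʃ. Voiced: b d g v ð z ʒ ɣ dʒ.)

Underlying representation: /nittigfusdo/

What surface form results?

/f/ after /g/ (voiced) → [v]
/d/ after /s/ (voiceless) → [t]

[nittigvusto]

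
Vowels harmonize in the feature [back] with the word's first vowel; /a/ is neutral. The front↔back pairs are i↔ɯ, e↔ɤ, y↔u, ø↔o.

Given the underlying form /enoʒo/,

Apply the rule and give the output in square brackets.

/o/ harmonizes with /e/ ([-back]) → [ø]
/o/ harmonizes with /e/ ([-back]) → [ø]

[enøʒø]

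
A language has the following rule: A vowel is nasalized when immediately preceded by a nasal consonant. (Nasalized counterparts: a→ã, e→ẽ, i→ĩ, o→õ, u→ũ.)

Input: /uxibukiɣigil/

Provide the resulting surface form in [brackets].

no segment meets the rule's conditions; no change.

[uxibukiɣigil]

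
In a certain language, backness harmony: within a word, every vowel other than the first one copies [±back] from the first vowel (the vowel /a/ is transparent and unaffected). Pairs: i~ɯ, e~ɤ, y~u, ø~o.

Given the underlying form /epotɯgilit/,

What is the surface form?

/o/ harmonizes with /e/ ([-back]) → [ø]
/ɯ/ harmonizes with /e/ ([-back]) → [i]

[epøtigilit]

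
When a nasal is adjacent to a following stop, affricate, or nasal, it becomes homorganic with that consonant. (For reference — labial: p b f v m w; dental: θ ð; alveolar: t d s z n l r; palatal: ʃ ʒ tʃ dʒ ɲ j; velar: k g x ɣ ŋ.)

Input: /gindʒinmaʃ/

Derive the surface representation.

[giɲdʒimmaʃ]

/n/ before /dʒ/ (palatal) → [ɲ]
/n/ before /m/ (labial) → [m]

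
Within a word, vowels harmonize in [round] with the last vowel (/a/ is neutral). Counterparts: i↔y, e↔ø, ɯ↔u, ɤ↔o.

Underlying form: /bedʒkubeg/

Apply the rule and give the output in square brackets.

[bedʒkɯbeg]

/u/ harmonizes with /e/ ([-round]) → [ɯ]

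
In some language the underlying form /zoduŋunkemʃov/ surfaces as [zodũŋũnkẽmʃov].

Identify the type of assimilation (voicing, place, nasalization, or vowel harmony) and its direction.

nasalization, regressive

/u/→[ũ] /u/→[ũ] /e/→[ẽ].
Each target copies a feature from the following segment, so the direction is regressive.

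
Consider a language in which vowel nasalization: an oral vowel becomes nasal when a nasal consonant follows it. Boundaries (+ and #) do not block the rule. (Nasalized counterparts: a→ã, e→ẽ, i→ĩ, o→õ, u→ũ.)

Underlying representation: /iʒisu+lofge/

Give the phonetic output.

[iʒisu+lofge]

no segment meets the rule's conditions; no change.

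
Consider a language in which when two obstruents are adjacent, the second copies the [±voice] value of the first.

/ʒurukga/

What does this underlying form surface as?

[ʒurukka]

/g/ after /k/ (voiceless) → [k]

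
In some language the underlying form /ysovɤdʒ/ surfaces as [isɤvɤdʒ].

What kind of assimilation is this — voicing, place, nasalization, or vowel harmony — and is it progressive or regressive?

vowel harmony, regressive

/y/→[i] /o/→[ɤ].
Vowels agree with the last vowel, so the harmony is regressive.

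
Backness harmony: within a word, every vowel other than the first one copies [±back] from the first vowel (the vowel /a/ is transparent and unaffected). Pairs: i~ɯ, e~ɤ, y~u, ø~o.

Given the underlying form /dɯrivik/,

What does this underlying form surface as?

[dɯrɯvɯk]

/i/ harmonizes with /ɯ/ ([+back]) → [ɯ]
/i/ harmonizes with /ɯ/ ([+back]) → [ɯ]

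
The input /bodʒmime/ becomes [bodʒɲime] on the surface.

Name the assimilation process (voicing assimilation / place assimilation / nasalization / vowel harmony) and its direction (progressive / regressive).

/m/→[ɲ].
Each target copies a feature from the preceding segment, so the direction is progressive.

place assimilation, progressive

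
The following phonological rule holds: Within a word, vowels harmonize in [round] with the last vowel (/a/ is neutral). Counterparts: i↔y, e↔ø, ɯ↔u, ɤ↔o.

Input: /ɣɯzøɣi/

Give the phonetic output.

/ø/ harmonizes with /i/ ([-round]) → [e]

[ɣɯzeɣi]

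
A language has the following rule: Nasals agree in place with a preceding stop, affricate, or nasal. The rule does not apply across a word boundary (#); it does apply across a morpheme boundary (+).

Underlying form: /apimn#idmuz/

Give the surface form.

/n/ after /m/ (labial) → [m]
/m/ after /d/ (alveolar) → [n]

[apimm#idnuz]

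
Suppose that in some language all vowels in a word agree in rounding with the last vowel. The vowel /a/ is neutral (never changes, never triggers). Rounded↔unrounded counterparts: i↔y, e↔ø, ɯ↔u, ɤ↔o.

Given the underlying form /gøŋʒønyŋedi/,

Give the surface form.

[geŋʒeniŋedi]

/ø/ harmonizes with /i/ ([-round]) → [e]
/ø/ harmonizes with /i/ ([-round]) → [e]
/y/ harmonizes with /i/ ([-round]) → [i]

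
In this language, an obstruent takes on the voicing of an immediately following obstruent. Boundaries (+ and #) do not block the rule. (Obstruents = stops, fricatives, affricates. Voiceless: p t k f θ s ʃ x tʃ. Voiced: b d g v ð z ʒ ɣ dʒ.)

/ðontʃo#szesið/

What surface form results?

[ðontʃo#zzesið]

/s/ before /z/ (voiced) → [z]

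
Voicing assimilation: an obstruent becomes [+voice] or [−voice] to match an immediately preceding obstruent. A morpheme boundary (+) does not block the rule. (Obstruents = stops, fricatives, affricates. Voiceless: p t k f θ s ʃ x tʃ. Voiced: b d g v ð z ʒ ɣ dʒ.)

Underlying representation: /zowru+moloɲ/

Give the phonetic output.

no segment meets the rule's conditions; no change.

[zowru+moloɲ]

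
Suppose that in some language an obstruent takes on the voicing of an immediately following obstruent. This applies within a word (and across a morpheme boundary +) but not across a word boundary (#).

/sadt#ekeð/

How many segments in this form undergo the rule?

1

/d/ before /t/ (voiceless) → [t]
1 segment changes.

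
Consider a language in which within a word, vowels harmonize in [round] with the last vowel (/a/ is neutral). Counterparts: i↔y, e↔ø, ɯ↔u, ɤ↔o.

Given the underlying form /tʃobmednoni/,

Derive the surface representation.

[tʃɤbmednɤni]

/o/ harmonizes with /i/ ([-round]) → [ɤ]
/o/ harmonizes with /i/ ([-round]) → [ɤ]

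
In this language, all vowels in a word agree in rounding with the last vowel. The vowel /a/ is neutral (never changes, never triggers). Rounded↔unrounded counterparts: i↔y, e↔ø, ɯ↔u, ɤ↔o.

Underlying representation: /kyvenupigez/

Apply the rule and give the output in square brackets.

/y/ harmonizes with /e/ ([-round]) → [i]
/u/ harmonizes with /e/ ([-round]) → [ɯ]

[kivenɯpigez]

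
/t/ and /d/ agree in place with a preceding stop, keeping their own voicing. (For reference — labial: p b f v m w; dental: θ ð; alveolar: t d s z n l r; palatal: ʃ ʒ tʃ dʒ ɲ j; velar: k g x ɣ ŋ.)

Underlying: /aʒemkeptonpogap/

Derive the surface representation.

/t/ after /p/ (labial) → [p]

[aʒemkepponpogap]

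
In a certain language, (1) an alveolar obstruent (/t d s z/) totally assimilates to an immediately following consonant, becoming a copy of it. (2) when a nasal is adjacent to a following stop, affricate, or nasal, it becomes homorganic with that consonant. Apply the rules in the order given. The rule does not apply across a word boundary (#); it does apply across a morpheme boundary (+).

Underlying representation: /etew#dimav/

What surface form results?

Rule 1: no segment meets the rule's conditions; no change.
After rule 1: etew#dimav
Rule 2: no segment meets the rule's conditions; no change.

[etew#dimav]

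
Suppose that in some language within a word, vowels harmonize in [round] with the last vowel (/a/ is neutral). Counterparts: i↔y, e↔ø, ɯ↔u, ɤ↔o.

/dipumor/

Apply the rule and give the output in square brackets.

[dypumor]

/i/ harmonizes with /o/ ([+round]) → [y]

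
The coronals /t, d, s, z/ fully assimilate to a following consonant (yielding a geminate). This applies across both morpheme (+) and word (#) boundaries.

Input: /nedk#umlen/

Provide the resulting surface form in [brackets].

[nekk#umlen]

/d/ before /k/ → [k] (total assimilation)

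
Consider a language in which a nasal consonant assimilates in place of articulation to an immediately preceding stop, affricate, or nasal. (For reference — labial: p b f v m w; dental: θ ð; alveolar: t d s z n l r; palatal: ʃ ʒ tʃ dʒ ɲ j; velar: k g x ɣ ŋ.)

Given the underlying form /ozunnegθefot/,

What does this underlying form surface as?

no segment meets the rule's conditions; no change.

[ozunnegθefot]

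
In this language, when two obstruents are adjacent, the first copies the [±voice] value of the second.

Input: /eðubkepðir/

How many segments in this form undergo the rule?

2

/b/ before /k/ (voiceless) → [p]
/p/ before /ð/ (voiced) → [b]
2 segments change.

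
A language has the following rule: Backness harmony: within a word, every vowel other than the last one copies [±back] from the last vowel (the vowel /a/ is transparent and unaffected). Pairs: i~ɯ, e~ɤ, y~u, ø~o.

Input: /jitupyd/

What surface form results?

[jitypyd]

/u/ harmonizes with /y/ ([-back]) → [y]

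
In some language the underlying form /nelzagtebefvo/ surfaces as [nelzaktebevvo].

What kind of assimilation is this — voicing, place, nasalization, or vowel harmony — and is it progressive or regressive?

/g/→[k] /f/→[v].
Each target copies a feature from the following segment, so the direction is regressive.

voicing assimilation, regressive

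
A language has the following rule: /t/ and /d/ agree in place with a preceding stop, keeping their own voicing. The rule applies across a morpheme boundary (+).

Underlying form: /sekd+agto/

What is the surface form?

/d/ after /k/ (velar) → [g]
/t/ after /g/ (velar) → [k]

[sekg+agko]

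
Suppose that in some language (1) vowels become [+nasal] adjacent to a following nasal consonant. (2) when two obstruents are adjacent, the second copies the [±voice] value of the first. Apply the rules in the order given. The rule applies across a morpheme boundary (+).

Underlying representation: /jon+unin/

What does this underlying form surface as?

Rule 1: /o/ before nasal /n/ → [õ]
Rule 1: /u/ before nasal /n/ → [ũ]
Rule 1: /i/ before nasal /n/ → [ĩ]
After rule 1: jõn+ũnĩn
Rule 2: no segment meets the rule's conditions; no change.

[jõn+ũnĩn]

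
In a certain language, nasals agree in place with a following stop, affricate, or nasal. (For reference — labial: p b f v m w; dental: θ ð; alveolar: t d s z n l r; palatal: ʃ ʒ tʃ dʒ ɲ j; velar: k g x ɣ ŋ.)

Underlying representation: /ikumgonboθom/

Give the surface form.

[ikuŋgomboθom]

/m/ before /g/ (velar) → [ŋ]
/n/ before /b/ (labial) → [m]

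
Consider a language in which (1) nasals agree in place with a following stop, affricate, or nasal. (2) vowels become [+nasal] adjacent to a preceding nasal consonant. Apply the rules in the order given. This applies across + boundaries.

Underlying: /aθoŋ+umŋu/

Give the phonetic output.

[aθoŋ+ũŋŋũ]

Rule 1: /m/ before /ŋ/ (velar) → [ŋ]
After rule 1: aθoŋ+uŋŋu
Rule 2: /u/ after nasal /ŋ/ → [ũ]
Rule 2: /u/ after nasal /ŋ/ → [ũ]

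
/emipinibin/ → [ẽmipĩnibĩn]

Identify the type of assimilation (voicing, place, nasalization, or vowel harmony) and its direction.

/e/→[ẽ] /i/→[ĩ] /i/→[ĩ].
Each target copies a feature from the following segment, so the direction is regressive.

nasalization, regressive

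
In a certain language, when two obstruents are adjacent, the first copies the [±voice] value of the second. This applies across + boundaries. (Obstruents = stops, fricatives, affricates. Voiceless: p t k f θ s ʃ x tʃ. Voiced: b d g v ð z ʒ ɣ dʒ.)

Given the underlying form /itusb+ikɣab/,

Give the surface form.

/s/ before /b/ (voiced) → [z]
/k/ before /ɣ/ (voiced) → [g]

[ituzb+igɣab]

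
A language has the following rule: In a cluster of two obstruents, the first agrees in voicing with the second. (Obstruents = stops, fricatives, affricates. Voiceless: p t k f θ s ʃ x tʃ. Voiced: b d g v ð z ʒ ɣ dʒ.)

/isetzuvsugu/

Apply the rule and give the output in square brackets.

[isedzufsugu]

/t/ before /z/ (voiced) → [d]
/v/ before /s/ (voiceless) → [f]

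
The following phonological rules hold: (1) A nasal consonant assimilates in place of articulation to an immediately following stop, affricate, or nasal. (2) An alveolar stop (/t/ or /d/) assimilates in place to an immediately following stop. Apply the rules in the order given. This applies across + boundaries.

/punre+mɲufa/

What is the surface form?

Rule 1: /m/ before /ɲ/ (palatal) → [ɲ]
After rule 1: punre+ɲɲufa
Rule 2: no segment meets the rule's conditions; no change.

[punre+ɲɲufa]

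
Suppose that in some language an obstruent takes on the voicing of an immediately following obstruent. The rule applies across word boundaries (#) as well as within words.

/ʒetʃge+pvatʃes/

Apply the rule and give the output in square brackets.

[ʒedʒge+bvatʃes]

/tʃ/ before /g/ (voiced) → [dʒ]
/p/ before /v/ (voiced) → [b]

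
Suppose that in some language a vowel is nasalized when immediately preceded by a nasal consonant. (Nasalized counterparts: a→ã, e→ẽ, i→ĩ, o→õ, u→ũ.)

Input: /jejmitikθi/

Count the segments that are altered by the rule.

/i/ after nasal /m/ → [ĩ]
1 segment changes.

1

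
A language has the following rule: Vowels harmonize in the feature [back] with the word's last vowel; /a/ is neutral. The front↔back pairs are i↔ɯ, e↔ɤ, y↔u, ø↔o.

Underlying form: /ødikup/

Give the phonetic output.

/ø/ harmonizes with /u/ ([+back]) → [o]
/i/ harmonizes with /u/ ([+back]) → [ɯ]

[odɯkup]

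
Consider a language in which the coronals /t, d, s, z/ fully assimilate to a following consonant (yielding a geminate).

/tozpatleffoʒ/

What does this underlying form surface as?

[toppalleffoʒ]

/z/ before /p/ → [p] (total assimilation)
/t/ before /l/ → [l] (total assimilation)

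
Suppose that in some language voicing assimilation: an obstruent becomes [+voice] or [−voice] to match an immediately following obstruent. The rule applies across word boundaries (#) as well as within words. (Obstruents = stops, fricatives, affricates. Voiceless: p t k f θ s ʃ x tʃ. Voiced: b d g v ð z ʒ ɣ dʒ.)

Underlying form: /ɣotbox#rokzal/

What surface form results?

[ɣodbox#rogzal]

/t/ before /b/ (voiced) → [d]
/k/ before /z/ (voiced) → [g]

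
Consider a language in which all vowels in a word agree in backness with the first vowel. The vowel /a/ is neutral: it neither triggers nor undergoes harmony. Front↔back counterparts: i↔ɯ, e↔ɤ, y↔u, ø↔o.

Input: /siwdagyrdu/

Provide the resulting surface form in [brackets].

[siwdagyrdy]

/u/ harmonizes with /i/ ([-back]) → [y]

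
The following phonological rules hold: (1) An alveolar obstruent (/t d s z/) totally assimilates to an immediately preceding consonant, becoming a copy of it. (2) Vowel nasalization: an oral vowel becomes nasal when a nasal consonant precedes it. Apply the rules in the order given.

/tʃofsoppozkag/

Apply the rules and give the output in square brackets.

[tʃoffoppozkag]

Rule 1: /s/ after /f/ → [f] (total assimilation)
After rule 1: tʃoffoppozkag
Rule 2: no segment meets the rule's conditions; no change.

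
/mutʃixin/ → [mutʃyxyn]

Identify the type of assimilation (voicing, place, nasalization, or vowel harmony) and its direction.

/i/→[y] /i/→[y].
Vowels agree with the first vowel, so the harmony is progressive.

vowel harmony, progressive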